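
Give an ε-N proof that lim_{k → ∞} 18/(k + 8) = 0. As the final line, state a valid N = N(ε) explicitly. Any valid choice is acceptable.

N = 18/ε

Let ε > 0. For k ≥ 1, |18/(k + 8) − 0| = 18/(k + 8) ≤ 18/k.
We need 18/k < ε, i.e. k > 18/ε.
Take N = 18/ε. If k > N then |18/(k + 8)| ≤ 18/k < ε.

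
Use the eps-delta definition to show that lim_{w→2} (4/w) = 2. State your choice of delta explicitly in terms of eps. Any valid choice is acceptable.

delta = min(1, (1/2)eps)

Suppose eps > 0. We seek delta > 0 such that 0 < |w − 2| < delta implies |4/w − 2| < eps.
|4/w − 2| = 4·|2 − w|/(2·|w|) = 4|w − 2|/(2|w|).
Restrict delta ≤ 1. Then |w − 2| < 1 gives |w| > 1, so 2|w| > 2.
Then |4/w − 2| < 4|w − 2|/2, which is < eps when |w − 2| < (1/2)eps.
Take delta = min(1, (1/2)eps). Then 0 < |w − 2| < delta gives both |w − 2| < 1 and |w − 2| < (1/2)eps, so |4/w − 2| < eps.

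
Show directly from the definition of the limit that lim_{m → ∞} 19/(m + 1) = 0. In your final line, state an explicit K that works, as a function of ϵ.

Suppose ϵ > 0. For m ≥ 1, |19/(m + 1) − 0| = 19/(m + 1) ≤ 19/m.
We need 19/m < ϵ, i.e. m > 19/ϵ.
Take K = 19/ϵ. If m > K then |19/(m + 1)| ≤ 19/m < ϵ.

K = 19/ϵ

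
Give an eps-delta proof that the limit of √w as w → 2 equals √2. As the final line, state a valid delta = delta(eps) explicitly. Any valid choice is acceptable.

delta = min(2, √2·eps)

Suppose eps > 0. We want delta > 0 such that 0 < |w − 2| < delta implies |√w − √2| < eps.
Rationalise: √w − √2 = (w − 2)/(√w + √2), so |√w − √2| = |w − 2|/(√w + √2).
Restrict delta ≤ 2 so that |w − 2| < 2 forces w > 0, and then √w + √2 > √2.
Hence |√w − √2| < |w − 2|/√2, which is < eps once |w − 2| < √2·eps.
Take delta = min(2, √2·eps). If 0 < |w − 2| < delta then w > 0 and |√w − √2| < |w − 2|/√2 < eps.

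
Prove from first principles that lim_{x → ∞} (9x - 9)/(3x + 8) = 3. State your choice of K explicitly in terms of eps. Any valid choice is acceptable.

Fix eps > 0. We seek K > 0 such that x > K implies |(9x - 9)/(3x + 8) − 3| < eps.
(9x - 9)/(3x + 8) − 3 = (3(9x - 9) − 9(3x + 8)) / (3(3x + 8)) = -99/(3(3x + 8)).
For x > 0 we have 3x + 8 > 3x, so |(9x - 9)/(3x + 8) − 3| = 99/(3(3x + 8)) < 99/(3·3x) = 11/x.
Thus |(9x - 9)/(3x + 8) − 3| < eps whenever x > 11/eps.
Take K = 11/eps. If x > K then |(9x - 9)/(3x + 8) − 3| < 11/x < eps.

K = 11/eps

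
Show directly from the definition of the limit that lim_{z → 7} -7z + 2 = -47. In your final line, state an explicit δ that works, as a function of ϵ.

Let ϵ > 0 be given. We need δ > 0 so that 0 < |z − 7| < δ implies |(-7z + 2) + 47| < ϵ.
|(-7z + 2) + 47| = |-7z + 49| = 7|z − 7|.
So 7|z − 7| < ϵ exactly when |z − 7| < ϵ/7.
Take δ = ϵ/7. If 0 < |z − 7| < δ then |(-7z + 2) + 47| = 7|z − 7| < 7·(ϵ/7) = ϵ.

δ = ϵ/7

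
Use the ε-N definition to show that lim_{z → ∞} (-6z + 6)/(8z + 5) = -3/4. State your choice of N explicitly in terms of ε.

N = (39/32)/ε

Suppose ε > 0. We seek N > 0 such that z > N implies |(-6z + 6)/(8z + 5) + 3/4| < ε.
(-6z + 6)/(8z + 5) + 3/4 = (8(-6z + 6) − (-6)(8z + 5)) / (8(8z + 5)) = 78/(8(8z + 5)).
For z > 0 we have 8z + 5 > 8z, so |(-6z + 6)/(8z + 5) + 3/4| = 78/(8(8z + 5)) < 78/(8·8z) = (39/32)/z.
Thus |(-6z + 6)/(8z + 5) + 3/4| < ε whenever z > (39/32)/ε.
Take N = (39/32)/ε. If z > N then |(-6z + 6)/(8z + 5) + 3/4| < (39/32)/z < ε.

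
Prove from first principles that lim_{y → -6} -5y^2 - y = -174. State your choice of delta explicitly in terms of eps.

Let eps > 0 be given. We want delta > 0 such that 0 < |y + 6| < delta implies |(-5y^2 - y) + 174| < eps.
(-5y^2 - y) + 174 = -5y^2 - y + 174 = (y + 6)(-5y + 29).
So |(-5y^2 - y) + 174| = |y + 6|·|-5y + 29|.
Assume first that |y + 6| < 2, so |y| < 8. Then |-5y + 29| ≤ 5·8 + 29 = 69.
Hence |(-5y^2 - y) + 174| ≤ 69|y + 6| < eps provided |y + 6| < eps/69.
Choosing delta = min(2, eps/69) ensures both conditions, hence |(-5y^2 - y) + 174| < eps.

delta = min(2, eps/69)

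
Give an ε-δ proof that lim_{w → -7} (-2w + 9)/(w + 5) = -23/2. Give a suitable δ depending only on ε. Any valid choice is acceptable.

δ = min(1, (2/19)ε)

Suppose ε > 0. We want δ > 0 with 0 < |w + 7| < δ ⇒ |(-2w + 9)/(w + 5) + 23/2| < ε.
Combining over a common denominator, (-2w + 9)/(w + 5) + 23/2 = [(-2w + 9)·(-2) − 23·(w + 5)] / [(-2)·(w + 5)] = -19(w + 7) / ((-2)(w + 5)).
So |(-2w + 9)/(w + 5) + 23/2| = 19|w + 7| / (2·|w + 5|).
Restrict δ ≤ 1. Then |w + 7| < 1 gives |w + 5| = |(w + 7) + (-2)| ≥ 2 − 1 = 1.
Hence |(-2w + 9)/(w + 5) + 23/2| < 19|w + 7|/(2·1) = (19/2)|w + 7|, which is < ε once |w + 7| < (2/19)ε.
Take δ = min(1, (2/19)ε). Then 0 < |w + 7| < δ forces both bounds, so |(-2w + 9)/(w + 5) + 23/2| < ε.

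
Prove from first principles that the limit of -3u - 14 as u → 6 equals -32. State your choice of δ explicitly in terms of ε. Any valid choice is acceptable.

δ = ε/3

Let ε > 0 be given. We need δ > 0 so that 0 < |u − 6| < δ implies |(-3u - 14) + 32| < ε.
|(-3u - 14) + 32| = |-3u + 18| = 3|u − 6|.
So 3|u − 6| < ε exactly when |u − 6| < ε/3.
Take δ = ε/3. If 0 < |u − 6| < δ then |(-3u - 14) + 32| = 3|u − 6| < 3·(ε/3) = ε.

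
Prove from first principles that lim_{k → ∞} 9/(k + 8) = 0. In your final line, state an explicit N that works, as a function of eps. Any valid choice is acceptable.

Let eps > 0. For k ≥ 1, |9/(k + 8) − 0| = 9/(k + 8) ≤ 9/k.
We need 9/k < eps, i.e. k > 9/eps.
Take N = 9/eps. If k > N then |9/(k + 8)| ≤ 9/k < eps.

N = 9/eps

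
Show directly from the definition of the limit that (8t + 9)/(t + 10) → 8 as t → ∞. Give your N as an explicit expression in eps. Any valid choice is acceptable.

N = 71/eps

Suppose eps > 0. We seek N > 0 such that t > N implies |(8t + 9)/(t + 10) − 8| < eps.
(8t + 9)/(t + 10) − 8 = ((8t + 9) − 8(t + 10)) / ((t + 10)) = -71/((t + 10)).
For t > 0 we have t + 10 > t, so |(8t + 9)/(t + 10) − 8| = 71/((t + 10)) < 71/(t) = 71/t.
Thus |(8t + 9)/(t + 10) − 8| < eps whenever t > 71/eps.
Take N = 71/eps. If t > N then |(8t + 9)/(t + 10) − 8| < 71/t < eps.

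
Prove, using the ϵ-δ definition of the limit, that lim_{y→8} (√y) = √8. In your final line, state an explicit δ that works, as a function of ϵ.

δ = min(8, √8·ϵ)

Let ϵ > 0. We want δ > 0 such that 0 < |y − 8| < δ implies |√y − √8| < ϵ.
Rationalise: √y − √8 = (y − 8)/(√y + √8), so |√y − √8| = |y − 8|/(√y + √8).
Restrict δ ≤ 8 so that |y − 8| < 8 forces y > 0, and then √y + √8 > √8.
Hence |√y − √8| < |y − 8|/√8, which is < ϵ once |y − 8| < √8·ϵ.
Take δ = min(8, √8·ϵ). If 0 < |y − 8| < δ then y > 0 and |√y − √8| < |y − 8|/√8 < ϵ.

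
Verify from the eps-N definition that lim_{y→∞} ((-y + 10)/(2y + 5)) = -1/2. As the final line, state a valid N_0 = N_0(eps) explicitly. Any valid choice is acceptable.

Let eps > 0 be given. We seek N_0 > 0 such that y > N_0 implies |(-y + 10)/(2y + 5) + 1/2| < eps.
(-y + 10)/(2y + 5) + 1/2 = (2(-y + 10) − (-1)(2y + 5)) / (2(2y + 5)) = 25/(2(2y + 5)).
For y > 0 we have 2y + 5 > 2y, so |(-y + 10)/(2y + 5) + 1/2| = 25/(2(2y + 5)) < 25/(2·2y) = (25/4)/y.
Thus |(-y + 10)/(2y + 5) + 1/2| < eps whenever y > (25/4)/eps.
Take N_0 = (25/4)/eps. If y > N_0 then |(-y + 10)/(2y + 5) + 1/2| < (25/4)/y < eps.

N_0 = (25/4)/eps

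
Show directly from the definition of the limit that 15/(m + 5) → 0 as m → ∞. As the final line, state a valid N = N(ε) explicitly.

N = 15/ε

Fix ε > 0. For m ≥ 1, |15/(m + 5) − 0| = 15/(m + 5) ≤ 15/m.
We need 15/m < ε, i.e. m > 15/ε.
Take N = 15/ε. If m > N then |15/(m + 5)| ≤ 15/m < ε.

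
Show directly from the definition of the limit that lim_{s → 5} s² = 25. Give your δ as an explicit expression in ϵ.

Suppose ϵ > 0. We seek δ > 0 with 0 < |s − 5| < δ ⇒ |s² − 25| < ϵ.
Factor: s² − 25 = (s − 5)(s + 5), so |s² − 25| = |s − 5|·|s + 5|.
Restrict δ ≤ 1. Then |s − 5| < 1 gives |s| < 6, so by the triangle inequality |s + 5| ≤ 6 + 5 = 11.
Hence |s² − 25| ≤ 11|s − 5|, which is < ϵ once |s − 5| < ϵ/11.
Take δ = min(1, ϵ/11). If 0 < |s − 5| < δ then both bounds hold and |s² − 25| ≤ 11|s − 5| < 11·(ϵ/11) = ϵ.

δ = min(1, ϵ/11)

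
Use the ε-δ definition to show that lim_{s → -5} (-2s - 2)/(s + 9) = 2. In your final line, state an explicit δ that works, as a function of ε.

δ = min(2, (1/2)ε)

Let ε > 0 be given. We want δ > 0 with 0 < |s + 5| < δ ⇒ |(-2s - 2)/(s + 9) − 2| < ε.
Combining over a common denominator, (-2s - 2)/(s + 9) − 2 = [(-2s - 2)·4 − 8·(s + 9)] / [4·(s + 9)] = -16(s + 5) / (4(s + 9)).
So |(-2s - 2)/(s + 9) − 2| = 16|s + 5| / (4·|s + 9|).
Require δ ≤ 2, so |s + 9| ≥ |4| − |s + 5| > 4 − 2 = 2.
Hence |(-2s - 2)/(s + 9) − 2| < 16|s + 5|/(4·2) = 2|s + 5|, which is < ε once |s + 5| < (1/2)ε.
Take δ = min(2, (1/2)ε). Then 0 < |s + 5| < δ forces both bounds, so |(-2s - 2)/(s + 9) − 2| < ε.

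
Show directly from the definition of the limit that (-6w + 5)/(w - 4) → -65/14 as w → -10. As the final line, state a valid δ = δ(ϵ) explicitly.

δ = min(7, (98/19)ϵ)

Let ϵ > 0 be given. We want δ > 0 with 0 < |w + 10| < δ ⇒ |(-6w + 5)/(w - 4) + 65/14| < ϵ.
Combining over a common denominator, (-6w + 5)/(w - 4) + 65/14 = [(-6w + 5)·(-14) − 65·(w - 4)] / [(-14)·(w - 4)] = 19(w + 10) / ((-14)(w - 4)).
So |(-6w + 5)/(w - 4) + 65/14| = 19|w + 10| / (14·|w − 4|).
Require δ ≤ 7, so |w − 4| ≥ |-14| − |w + 10| > 14 − 7 = 7.
Hence |(-6w + 5)/(w - 4) + 65/14| < 19|w + 10|/(14·7) = (19/98)|w + 10|, which is < ϵ once |w + 10| < (98/19)ϵ.
Take δ = min(7, (98/19)ϵ). Then 0 < |w + 10| < δ forces both bounds, so |(-6w + 5)/(w - 4) + 65/14| < ϵ.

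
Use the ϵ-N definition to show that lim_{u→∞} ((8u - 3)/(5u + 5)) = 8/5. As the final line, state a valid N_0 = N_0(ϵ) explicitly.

Let ϵ > 0. We seek N_0 > 0 such that u > N_0 implies |(8u - 3)/(5u + 5) − (8/5)| < ϵ.
(8u - 3)/(5u + 5) − (8/5) = (5(8u - 3) − 8(5u + 5)) / (5(5u + 5)) = -55/(5(5u + 5)).
For u > 0 we have 5u + 5 > 5u, so |(8u - 3)/(5u + 5) − (8/5)| = 55/(5(5u + 5)) < 55/(5·5u) = (11/5)/u.
Thus |(8u - 3)/(5u + 5) − (8/5)| < ϵ whenever u > (11/5)/ϵ.
Take N_0 = (11/5)/ϵ. If u > N_0 then |(8u - 3)/(5u + 5) − (8/5)| < (11/5)/u < ϵ.

N_0 = (11/5)/ϵ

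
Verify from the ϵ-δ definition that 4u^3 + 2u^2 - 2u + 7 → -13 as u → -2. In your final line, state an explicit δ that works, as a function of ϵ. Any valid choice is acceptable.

Fix ϵ > 0. We want δ > 0 such that 0 < |u + 2| < δ implies |(4u^3 + 2u^2 - 2u + 7) + 13| < ϵ.
(4u^3 + 2u^2 - 2u + 7) + 13 = 4u^3 + 2u^2 - 2u + 20 = (u + 2)(4u^2 - 6u + 10).
So |(4u^3 + 2u^2 - 2u + 7) + 13| = |u + 2|·|4u^2 - 6u + 10|.
Assume first that |u + 2| < 1, so |u| < 3. Then |4u^2 - 6u + 10| ≤ 4·3^2 + 6·3 + 10 = 64.
Hence |(4u^3 + 2u^2 - 2u + 7) + 13| ≤ 64|u + 2| < ϵ provided |u + 2| < ϵ/64.
Choosing δ = min(1, ϵ/64) ensures both conditions, hence |(4u^3 + 2u^2 - 2u + 7) + 13| < ϵ.

δ = min(1, ϵ/64)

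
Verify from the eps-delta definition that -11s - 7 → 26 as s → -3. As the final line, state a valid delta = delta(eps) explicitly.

Let eps > 0 be given. We need delta > 0 so that 0 < |s + 3| < delta implies |(-11s - 7) − 26| < eps.
Since (-11s - 7) − 26 = -11(s + 3), we have |(-11s - 7) − 26| = 11|s + 3|.
So 11|s + 3| < eps exactly when |s + 3| < eps/11.
Choosing delta = eps/11 gives |(-11s - 7) − 26| = 11|s + 3| < eps whenever |s + 3| < delta.

delta = eps/11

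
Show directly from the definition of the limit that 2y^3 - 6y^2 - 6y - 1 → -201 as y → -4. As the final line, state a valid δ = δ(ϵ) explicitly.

Let ϵ > 0. We want δ > 0 such that 0 < |y + 4| < δ implies |(2y^3 - 6y^2 - 6y - 1) + 201| < ϵ.
(2y^3 - 6y^2 - 6y - 1) + 201 = 2y^3 - 6y^2 - 6y + 200 = (y + 4)(2y^2 - 14y + 50).
So |(2y^3 - 6y^2 - 6y - 1) + 201| = |y + 4|·|2y^2 - 14y + 50|.
Require δ ≤ 1. Then |y + 4| < 1 gives |y| < 5, and by the triangle inequality |2y^2 - 14y + 50| ≤ 2·5^2 + 14·5 + 50 = 170.
Hence |(2y^3 - 6y^2 - 6y - 1) + 201| ≤ 170|y + 4| < ϵ provided |y + 4| < ϵ/170.
Take δ = min(1, ϵ/170). Then 0 < |y + 4| < δ gives both |y + 4| < 1 and |y + 4| < ϵ/170, so |(2y^3 - 6y^2 - 6y - 1) + 201| < ϵ.

δ = min(1, ϵ/170)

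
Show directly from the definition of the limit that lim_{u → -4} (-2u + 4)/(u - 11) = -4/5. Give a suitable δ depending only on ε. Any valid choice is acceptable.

Fix ε > 0. We want δ > 0 with 0 < |u + 4| < δ ⇒ |(-2u + 4)/(u - 11) + 4/5| < ε.
Combining over a common denominator, (-2u + 4)/(u - 11) + 4/5 = [(-2u + 4)·(-15) − 12·(u - 11)] / [(-15)·(u - 11)] = 18(u + 4) / ((-15)(u - 11)).
So |(-2u + 4)/(u - 11) + 4/5| = 18|u + 4| / (15·|u − 11|).
Restrict δ ≤ 15/2. Then |u + 4| < 15/2 gives |u − 11| = |(u + 4) + (-15)| ≥ 15 − 15/2 = 15/2.
Hence |(-2u + 4)/(u - 11) + 4/5| < 18|u + 4|/(15·(15/2)) = (4/25)|u + 4|, which is < ε once |u + 4| < (25/4)ε.
Take δ = min(15/2, (25/4)ε). Then 0 < |u + 4| < δ forces both bounds, so |(-2u + 4)/(u - 11) + 4/5| < ε.

δ = min(15/2, (25/4)ε)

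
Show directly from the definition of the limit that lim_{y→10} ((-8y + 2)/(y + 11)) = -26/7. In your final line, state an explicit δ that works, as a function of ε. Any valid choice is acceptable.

Suppose ε > 0. We want δ > 0 with 0 < |y − 10| < δ ⇒ |(-8y + 2)/(y + 11) + 26/7| < ε.
Combining over a common denominator, (-8y + 2)/(y + 11) + 26/7 = [(-8y + 2)·21 − (-78)·(y + 11)] / [21·(y + 11)] = -90(y − 10) / (21(y + 11)).
So |(-8y + 2)/(y + 11) + 26/7| = 90|y − 10| / (21·|y + 11|).
Restrict δ ≤ 21/2. Then |y − 10| < 21/2 gives |y + 11| = |(y − 10) + 21| ≥ 21 − 21/2 = 21/2.
Hence |(-8y + 2)/(y + 11) + 26/7| < 90|y − 10|/(21·(21/2)) = (20/49)|y − 10|, which is < ε once |y − 10| < (49/20)ε.
Take δ = min(21/2, (49/20)ε). Then 0 < |y − 10| < δ forces both bounds, so |(-8y + 2)/(y + 11) + 26/7| < ε.

δ = min(21/2, (49/20)ε)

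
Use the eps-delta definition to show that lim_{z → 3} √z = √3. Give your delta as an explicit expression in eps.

Suppose eps > 0. We want delta > 0 such that 0 < |z − 3| < delta implies |√z − √3| < eps.
Rationalise: √z − √3 = (z − 3)/(√z + √3), so |√z − √3| = |z − 3|/(√z + √3).
Restrict delta ≤ 3 so that |z − 3| < 3 forces z > 0, and then √z + √3 > √3.
Hence |√z − √3| < |z − 3|/√3, which is < eps once |z − 3| < √3·eps.
Take delta = min(3, √3·eps). If 0 < |z − 3| < delta then z > 0 and |√z − √3| < |z − 3|/√3 < eps.

delta = min(3, √3·eps)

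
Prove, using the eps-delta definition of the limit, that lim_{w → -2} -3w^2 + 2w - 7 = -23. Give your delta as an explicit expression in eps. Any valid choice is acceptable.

delta = min(2, eps/20)

Fix eps > 0. We want delta > 0 such that 0 < |w + 2| < delta implies |(-3w^2 + 2w - 7) + 23| < eps.
(-3w^2 + 2w - 7) + 23 = -3w^2 + 2w + 16 = (w + 2)(-3w + 8).
So |(-3w^2 + 2w - 7) + 23| = |w + 2|·|-3w + 8|.
Assume first that |w + 2| < 2, so |w| < 4. Then |-3w + 8| ≤ 3·4 + 8 = 20.
Hence |(-3w^2 + 2w - 7) + 23| ≤ 20|w + 2| < eps provided |w + 2| < eps/20.
Take delta = min(2, eps/20). Then 0 < |w + 2| < delta gives both |w + 2| < 2 and |w + 2| < eps/20, so |(-3w^2 + 2w - 7) + 23| < eps.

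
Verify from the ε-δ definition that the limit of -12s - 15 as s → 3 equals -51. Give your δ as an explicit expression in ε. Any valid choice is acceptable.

δ = ε/12

Fix ε > 0. We need δ > 0 so that 0 < |s − 3| < δ implies |(-12s - 15) + 51| < ε.
|(-12s - 15) + 51| = |-12s + 36| = 12|s − 3|.
So 12|s − 3| < ε exactly when |s − 3| < ε/12.
Choosing δ = ε/12 gives |(-12s - 15) + 51| = 12|s − 3| < ε whenever |s − 3| < δ.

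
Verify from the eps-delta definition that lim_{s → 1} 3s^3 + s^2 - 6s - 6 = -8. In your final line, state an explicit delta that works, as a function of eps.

delta = min(1, eps/22)

Let eps > 0 be given. We want delta > 0 such that 0 < |s − 1| < delta implies |(3s^3 + s^2 - 6s - 6) + 8| < eps.
(3s^3 + s^2 - 6s - 6) + 8 = 3s^3 + s^2 - 6s + 2 = (s − 1)(3s^2 + 4s - 2).
So |(3s^3 + s^2 - 6s - 6) + 8| = |s − 1|·|3s^2 + 4s - 2|.
Require delta ≤ 1. Then |s − 1| < 1 gives |s| < 2, and by the triangle inequality |3s^2 + 4s - 2| ≤ 3·2^2 + 4·2 + 2 = 22.
Hence |(3s^3 + s^2 - 6s - 6) + 8| ≤ 22|s − 1| < eps provided |s − 1| < eps/22.
Take delta = min(1, eps/22). Then 0 < |s − 1| < delta gives both |s − 1| < 1 and |s − 1| < eps/22, so |(3s^3 + s^2 - 6s - 6) + 8| < eps.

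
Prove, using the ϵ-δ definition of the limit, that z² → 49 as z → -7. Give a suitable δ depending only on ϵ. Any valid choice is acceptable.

Suppose ϵ > 0. We seek δ > 0 with 0 < |z + 7| < δ ⇒ |z² − 49| < ϵ.
Factor: z² − 49 = (z + 7)(z - 7), so |z² − 49| = |z + 7|·|z - 7|.
Restrict δ ≤ 1. Then |z + 7| < 1 gives |z| < 8, so by the triangle inequality |z - 7| ≤ 8 + 7 = 15.
Hence |z² − 49| ≤ 15|z + 7|, which is < ϵ once |z + 7| < ϵ/15.
Take δ = min(1, ϵ/15). If 0 < |z + 7| < δ then both bounds hold and |z² − 49| ≤ 15|z + 7| < 15·(ϵ/15) = ϵ.

δ = min(1, ϵ/15)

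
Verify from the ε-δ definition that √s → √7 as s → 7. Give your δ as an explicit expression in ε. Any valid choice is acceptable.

Let ε > 0. We want δ > 0 such that 0 < |s − 7| < δ implies |√s − √7| < ε.
Rationalise: √s − √7 = (s − 7)/(√s + √7), so |√s − √7| = |s − 7|/(√s + √7).
Restrict δ ≤ 7 so that |s − 7| < 7 forces s > 0, and then √s + √7 > √7.
Hence |√s − √7| < |s − 7|/√7, which is < ε once |s − 7| < √7·ε.
Take δ = min(7, √7·ε). If 0 < |s − 7| < δ then s > 0 and |√s − √7| < |s − 7|/√7 < ε.

δ = min(7, √7·ε)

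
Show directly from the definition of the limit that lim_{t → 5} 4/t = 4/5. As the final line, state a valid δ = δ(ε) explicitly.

δ = min(5/2, (25/8)ε)

Let ε > 0 be given. We seek δ > 0 such that 0 < |t − 5| < δ implies |4/t − (4/5)| < ε.
|4/t − (4/5)| = 4·|5 − t|/(5·|t|) = 4|t − 5|/(5|t|).
Require δ ≤ 5/2 so that |t| > 5 − 5/2 = 5/2, hence 5|t| > 25/2.
Then |4/t − (4/5)| < 4|t − 5|/(25/2), which is < ε when |t − 5| < (25/8)ε.
Take δ = min(5/2, (25/8)ε). Then 0 < |t − 5| < δ gives both |t − 5| < 5/2 and |t − 5| < (25/8)ε, so |4/t − (4/5)| < ε.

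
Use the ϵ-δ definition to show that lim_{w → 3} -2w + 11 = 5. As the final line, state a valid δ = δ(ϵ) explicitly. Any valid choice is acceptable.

Fix ϵ > 0. We need δ > 0 so that 0 < |w − 3| < δ implies |(-2w + 11) − 5| < ϵ.
Since (-2w + 11) − 5 = -2(w − 3), we have |(-2w + 11) − 5| = 2|w − 3|.
Thus it suffices that |w − 3| < ϵ/2.
Take δ = ϵ/2. If 0 < |w − 3| < δ then |(-2w + 11) − 5| = 2|w − 3| < 2·(ϵ/2) = ϵ.

δ = ϵ/2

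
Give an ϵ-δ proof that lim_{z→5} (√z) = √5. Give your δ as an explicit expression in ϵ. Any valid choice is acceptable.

Suppose ϵ > 0. We want δ > 0 such that 0 < |z − 5| < δ implies |√z − √5| < ϵ.
Rationalise: √z − √5 = (z − 5)/(√z + √5), so |√z − √5| = |z − 5|/(√z + √5).
Restrict δ ≤ 5 so that |z − 5| < 5 forces z > 0, and then √z + √5 > √5.
Hence |√z − √5| < |z − 5|/√5, which is < ϵ once |z − 5| < √5·ϵ.
Take δ = min(5, √5·ϵ). If 0 < |z − 5| < δ then z > 0 and |√z − √5| < |z − 5|/√5 < ϵ.

δ = min(5, √5·ϵ)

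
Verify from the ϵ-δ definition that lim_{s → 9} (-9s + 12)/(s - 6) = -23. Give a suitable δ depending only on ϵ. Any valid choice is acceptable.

Let ϵ > 0 be given. We want δ > 0 with 0 < |s − 9| < δ ⇒ |(-9s + 12)/(s - 6) + 23| < ϵ.
Combining over a common denominator, (-9s + 12)/(s - 6) + 23 = [(-9s + 12)·3 − (-69)·(s - 6)] / [3·(s - 6)] = 42(s − 9) / (3(s - 6)).
So |(-9s + 12)/(s - 6) + 23| = 42|s − 9| / (3·|s − 6|).
Require δ ≤ 3/2, so |s − 6| ≥ |3| − |s − 9| > 3 − 3/2 = 3/2.
Hence |(-9s + 12)/(s - 6) + 23| < 42|s − 9|/(3·(3/2)) = (28/3)|s − 9|, which is < ϵ once |s − 9| < (3/28)ϵ.
Take δ = min(3/2, (3/28)ϵ). Then 0 < |s − 9| < δ forces both bounds, so |(-9s + 12)/(s - 6) + 23| < ϵ.

δ = min(3/2, (3/28)ϵ)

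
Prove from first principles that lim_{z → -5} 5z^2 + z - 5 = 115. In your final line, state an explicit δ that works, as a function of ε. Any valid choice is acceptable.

Fix ε > 0. We want δ > 0 such that 0 < |z + 5| < δ implies |(5z^2 + z - 5) − 115| < ε.
(5z^2 + z - 5) − 115 = 5z^2 + z - 120 = (z + 5)(5z - 24).
So |(5z^2 + z - 5) − 115| = |z + 5|·|5z - 24|.
Require δ ≤ 1. Then |z + 5| < 1 gives |z| < 6, and by the triangle inequality |5z - 24| ≤ 5·6 + 24 = 54.
Hence |(5z^2 + z - 5) − 115| ≤ 54|z + 5| < ε provided |z + 5| < ε/54.
Take δ = min(1, ε/54). Then 0 < |z + 5| < δ gives both |z + 5| < 1 and |z + 5| < ε/54, so |(5z^2 + z - 5) − 115| < ε.

δ = min(1, ε/54)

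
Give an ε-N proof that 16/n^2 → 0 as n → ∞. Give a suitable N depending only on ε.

N = (16/ε)^{1/2}

Let ε > 0 be given. For n ≥ 1, |16/n^2 − 0| = 16/n^2.
16/n^2 < ε ⇔ n^2 > 16/ε ⇔ n > (16/ε)^{1/2}.
Take N = (16/ε)^{1/2}. Then n > N implies 16/n^2 < ε.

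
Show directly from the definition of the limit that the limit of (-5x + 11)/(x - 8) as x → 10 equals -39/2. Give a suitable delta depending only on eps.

Fix eps > 0. We want delta > 0 with 0 < |x − 10| < delta ⇒ |(-5x + 11)/(x - 8) + 39/2| < eps.
Combining over a common denominator, (-5x + 11)/(x - 8) + 39/2 = [(-5x + 11)·2 − (-39)·(x - 8)] / [2·(x - 8)] = 29(x − 10) / (2(x - 8)).
So |(-5x + 11)/(x - 8) + 39/2| = 29|x − 10| / (2·|x − 8|).
Restrict delta ≤ 1. Then |x − 10| < 1 gives |x − 8| = |(x − 10) + 2| ≥ 2 − 1 = 1.
Hence |(-5x + 11)/(x - 8) + 39/2| < 29|x − 10|/(2·1) = (29/2)|x − 10|, which is < eps once |x − 10| < (2/29)eps.
Take delta = min(1, (2/29)eps). Then 0 < |x − 10| < delta forces both bounds, so |(-5x + 11)/(x - 8) + 39/2| < eps.

delta = min(1, (2/29)eps)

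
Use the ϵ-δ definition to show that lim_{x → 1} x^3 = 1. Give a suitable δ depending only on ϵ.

δ = min(1, ϵ/7)

Let ϵ > 0. We seek δ > 0 with 0 < |x − 1| < δ ⇒ |x^3 − 1| < ϵ.
Factor: x^3 − 1 = (x − 1)(x^2 + x + 1), so |x^3 − 1| = |x − 1|·|x^2 + x + 1|.
Impose δ ≤ 1 so that |x| < 2; then |x^2 + x + 1| ≤ 7.
Hence |x^3 − 1| ≤ 7|x − 1|, which is < ϵ once |x − 1| < ϵ/7.
Take δ = min(1, ϵ/7). If 0 < |x − 1| < δ then both bounds hold and |x^3 − 1| ≤ 7|x − 1| < 7·(ϵ/7) = ϵ.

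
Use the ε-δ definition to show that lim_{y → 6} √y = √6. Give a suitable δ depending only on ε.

δ = min(6, √6·ε)

Fix ε > 0. We want δ > 0 such that 0 < |y − 6| < δ implies |√y − √6| < ε.
Multiplying by the conjugate, |√y − √6| = |y − 6|/(√y + √6).
Restrict δ ≤ 6 so that |y − 6| < 6 forces y > 0, and then √y + √6 > √6.
Hence |√y − √6| < |y − 6|/√6, which is < ε once |y − 6| < √6·ε.
Take δ = min(6, √6·ε). If 0 < |y − 6| < δ then y > 0 and |√y − √6| < |y − 6|/√6 < ε.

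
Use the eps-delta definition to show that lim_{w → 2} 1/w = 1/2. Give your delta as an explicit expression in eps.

Suppose eps > 0. We seek delta > 0 such that 0 < |w − 2| < delta implies |1/w − (1/2)| < eps.
|1/w − (1/2)| = |2 − w|/(2·|w|) = |w − 2|/(2|w|).
Require delta ≤ 1 so that |w| > 2 − 1 = 1, hence 2|w| > 2.
Then |1/w − (1/2)| < |w − 2|/2, which is < eps when |w − 2| < 2eps.
Take delta = min(1, 2eps). Then 0 < |w − 2| < delta gives both |w − 2| < 1 and |w − 2| < 2eps, so |1/w − (1/2)| < eps.

delta = min(1, 2eps)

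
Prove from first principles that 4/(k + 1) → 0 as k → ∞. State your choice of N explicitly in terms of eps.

N = 4/eps

Suppose eps > 0. For k ≥ 1, |4/(k + 1) − 0| = 4/(k + 1) ≤ 4/k.
We need 4/k < eps, i.e. k > 4/eps.
Take N = 4/eps. If k > N then |4/(k + 1)| ≤ 4/k < eps.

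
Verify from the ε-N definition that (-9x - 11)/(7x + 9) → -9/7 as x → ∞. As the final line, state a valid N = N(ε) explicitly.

Fix ε > 0. We seek N > 0 such that x > N implies |(-9x - 11)/(7x + 9) + 9/7| < ε.
(-9x - 11)/(7x + 9) + 9/7 = (7(-9x - 11) − (-9)(7x + 9)) / (7(7x + 9)) = 4/(7(7x + 9)).
For x > 0 we have 7x + 9 > 7x, so |(-9x - 11)/(7x + 9) + 9/7| = 4/(7(7x + 9)) < 4/(7·7x) = (4/49)/x.
Thus |(-9x - 11)/(7x + 9) + 9/7| < ε whenever x > (4/49)/ε.
Take N = (4/49)/ε. If x > N then |(-9x - 11)/(7x + 9) + 9/7| < (4/49)/x < ε.

N = (4/49)/ε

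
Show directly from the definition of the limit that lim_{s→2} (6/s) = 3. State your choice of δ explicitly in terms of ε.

Fix ε > 0. We seek δ > 0 such that 0 < |s − 2| < δ implies |6/s − 3| < ε.
|6/s − 3| = 6·|2 − s|/(2·|s|) = 6|s − 2|/(2|s|).
Restrict δ ≤ 1. Then |s − 2| < 1 gives |s| > 1, so 2|s| > 2.
Then |6/s − 3| < 6|s − 2|/2, which is < ε when |s − 2| < (1/3)ε.
Take δ = min(1, (1/3)ε). Then 0 < |s − 2| < δ gives both |s − 2| < 1 and |s − 2| < (1/3)ε, so |6/s − 3| < ε.

δ = min(1, (1/3)ε)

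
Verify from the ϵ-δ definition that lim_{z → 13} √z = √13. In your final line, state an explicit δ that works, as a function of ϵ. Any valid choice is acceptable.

δ = min(13, √13·ϵ)

Fix ϵ > 0. We want δ > 0 such that 0 < |z − 13| < δ implies |√z − √13| < ϵ.
Rationalise: √z − √13 = (z − 13)/(√z + √13), so |√z − √13| = |z − 13|/(√z + √13).
Restrict δ ≤ 13 so that |z − 13| < 13 forces z > 0, and then √z + √13 > √13.
Hence |√z − √13| < |z − 13|/√13, which is < ϵ once |z − 13| < √13·ϵ.
Take δ = min(13, √13·ϵ). If 0 < |z − 13| < δ then z > 0 and |√z − √13| < |z − 13|/√13 < ϵ.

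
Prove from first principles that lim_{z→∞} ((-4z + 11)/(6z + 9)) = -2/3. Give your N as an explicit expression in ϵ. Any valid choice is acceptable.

N = (17/6)/ϵ

Let ϵ > 0. We seek N > 0 such that z > N implies |(-4z + 11)/(6z + 9) + 2/3| < ϵ.
(-4z + 11)/(6z + 9) + 2/3 = (6(-4z + 11) − (-4)(6z + 9)) / (6(6z + 9)) = 102/(6(6z + 9)).
For z > 0 we have 6z + 9 > 6z, so |(-4z + 11)/(6z + 9) + 2/3| = 102/(6(6z + 9)) < 102/(6·6z) = (17/6)/z.
Thus |(-4z + 11)/(6z + 9) + 2/3| < ϵ whenever z > (17/6)/ϵ.
Take N = (17/6)/ϵ. If z > N then |(-4z + 11)/(6z + 9) + 2/3| < (17/6)/z < ϵ.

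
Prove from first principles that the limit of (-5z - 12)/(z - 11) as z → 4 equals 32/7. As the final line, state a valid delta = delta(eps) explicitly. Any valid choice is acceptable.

Fix eps > 0. We want delta > 0 with 0 < |z − 4| < delta ⇒ |(-5z - 12)/(z - 11) − (32/7)| < eps.
Combining over a common denominator, (-5z - 12)/(z - 11) − (32/7) = [(-5z - 12)·(-7) − (-32)·(z - 11)] / [(-7)·(z - 11)] = 67(z − 4) / ((-7)(z - 11)).
So |(-5z - 12)/(z - 11) − (32/7)| = 67|z − 4| / (7·|z − 11|).
Require delta ≤ 7/2, so |z − 11| ≥ |-7| − |z − 4| > 7 − 7/2 = 7/2.
Hence |(-5z - 12)/(z - 11) − (32/7)| < 67|z − 4|/(7·(7/2)) = (134/49)|z − 4|, which is < eps once |z − 4| < (49/134)eps.
Take delta = min(7/2, (49/134)eps). Then 0 < |z − 4| < delta forces both bounds, so |(-5z - 12)/(z - 11) − (32/7)| < eps.

delta = min(7/2, (49/134)eps)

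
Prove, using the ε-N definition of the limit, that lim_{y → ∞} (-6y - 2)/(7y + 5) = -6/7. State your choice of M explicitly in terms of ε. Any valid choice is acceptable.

M = (16/49)/ε

Let ε > 0 be given. We seek M > 0 such that y > M implies |(-6y - 2)/(7y + 5) + 6/7| < ε.
(-6y - 2)/(7y + 5) + 6/7 = (7(-6y - 2) − (-6)(7y + 5)) / (7(7y + 5)) = 16/(7(7y + 5)).
For y > 0 we have 7y + 5 > 7y, so |(-6y - 2)/(7y + 5) + 6/7| = 16/(7(7y + 5)) < 16/(7·7y) = (16/49)/y.
Thus |(-6y - 2)/(7y + 5) + 6/7| < ε whenever y > (16/49)/ε.
Take M = (16/49)/ε. If y > M then |(-6y - 2)/(7y + 5) + 6/7| < (16/49)/y < ε.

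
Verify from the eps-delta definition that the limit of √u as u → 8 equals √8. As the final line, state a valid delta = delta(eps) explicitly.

delta = min(8, √8·eps)

Fix eps > 0. We want delta > 0 such that 0 < |u − 8| < delta implies |√u − √8| < eps.
Multiplying by the conjugate, |√u − √8| = |u − 8|/(√u + √8).
Restrict delta ≤ 8 so that |u − 8| < 8 forces u > 0, and then √u + √8 > √8.
Hence |√u − √8| < |u − 8|/√8, which is < eps once |u − 8| < √8·eps.
Take delta = min(8, √8·eps). If 0 < |u − 8| < delta then u > 0 and |√u − √8| < |u − 8|/√8 < eps.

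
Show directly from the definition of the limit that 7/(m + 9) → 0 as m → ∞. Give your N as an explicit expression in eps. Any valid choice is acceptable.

N = 7/eps

Suppose eps > 0. For m ≥ 1, |7/(m + 9) − 0| = 7/(m + 9) ≤ 7/m.
We need 7/m < eps, i.e. m > 7/eps.
Take N = 7/eps. If m > N then |7/(m + 9)| ≤ 7/m < eps.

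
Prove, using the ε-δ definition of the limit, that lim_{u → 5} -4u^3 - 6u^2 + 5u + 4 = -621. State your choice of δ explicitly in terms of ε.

δ = min(1, ε/425)

Fix ε > 0. We want δ > 0 such that 0 < |u − 5| < δ implies |(-4u^3 - 6u^2 + 5u + 4) + 621| < ε.
(-4u^3 - 6u^2 + 5u + 4) + 621 = -4u^3 - 6u^2 + 5u + 625 = (u − 5)(-4u^2 - 26u - 125).
So |(-4u^3 - 6u^2 + 5u + 4) + 621| = |u − 5|·|-4u^2 - 26u - 125|.
Require δ ≤ 1. Then |u − 5| < 1 gives |u| < 6, and by the triangle inequality |-4u^2 - 26u - 125| ≤ 4·6^2 + 26·6 + 125 = 425.
Hence |(-4u^3 - 6u^2 + 5u + 4) + 621| ≤ 425|u − 5| < ε provided |u − 5| < ε/425.
Choosing δ = min(1, ε/425) ensures both conditions, hence |(-4u^3 - 6u^2 + 5u + 4) + 621| < ε.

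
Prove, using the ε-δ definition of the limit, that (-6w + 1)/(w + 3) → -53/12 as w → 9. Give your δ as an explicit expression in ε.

Let ε > 0. We want δ > 0 with 0 < |w − 9| < δ ⇒ |(-6w + 1)/(w + 3) + 53/12| < ε.
Combining over a common denominator, (-6w + 1)/(w + 3) + 53/12 = [(-6w + 1)·12 − (-53)·(w + 3)] / [12·(w + 3)] = -19(w − 9) / (12(w + 3)).
So |(-6w + 1)/(w + 3) + 53/12| = 19|w − 9| / (12·|w + 3|).
Restrict δ ≤ 6. Then |w − 9| < 6 gives |w + 3| = |(w − 9) + 12| ≥ 12 − 6 = 6.
Hence |(-6w + 1)/(w + 3) + 53/12| < 19|w − 9|/(12·6) = (19/72)|w − 9|, which is < ε once |w − 9| < (72/19)ε.
Take δ = min(6, (72/19)ε). Then 0 < |w − 9| < δ forces both bounds, so |(-6w + 1)/(w + 3) + 53/12| < ε.

δ = min(6, (72/19)ε)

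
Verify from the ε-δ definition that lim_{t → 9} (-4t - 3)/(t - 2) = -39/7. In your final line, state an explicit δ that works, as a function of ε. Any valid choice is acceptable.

Fix ε > 0. We want δ > 0 with 0 < |t − 9| < δ ⇒ |(-4t - 3)/(t - 2) + 39/7| < ε.
Combining over a common denominator, (-4t - 3)/(t - 2) + 39/7 = [(-4t - 3)·7 − (-39)·(t - 2)] / [7·(t - 2)] = 11(t − 9) / (7(t - 2)).
So |(-4t - 3)/(t - 2) + 39/7| = 11|t − 9| / (7·|t − 2|).
Require δ ≤ 7/2, so |t − 2| ≥ |7| − |t − 9| > 7 − 7/2 = 7/2.
Hence |(-4t - 3)/(t - 2) + 39/7| < 11|t − 9|/(7·(7/2)) = (22/49)|t − 9|, which is < ε once |t − 9| < (49/22)ε.
Take δ = min(7/2, (49/22)ε). Then 0 < |t − 9| < δ forces both bounds, so |(-4t - 3)/(t - 2) + 39/7| < ε.

δ = min(7/2, (49/22)ε)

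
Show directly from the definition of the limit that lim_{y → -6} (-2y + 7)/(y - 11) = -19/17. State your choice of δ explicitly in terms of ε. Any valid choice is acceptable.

Fix ε > 0. We want δ > 0 with 0 < |y + 6| < δ ⇒ |(-2y + 7)/(y - 11) + 19/17| < ε.
Combining over a common denominator, (-2y + 7)/(y - 11) + 19/17 = [(-2y + 7)·(-17) − 19·(y - 11)] / [(-17)·(y - 11)] = 15(y + 6) / ((-17)(y - 11)).
So |(-2y + 7)/(y - 11) + 19/17| = 15|y + 6| / (17·|y − 11|).
Restrict δ ≤ 17/2. Then |y + 6| < 17/2 gives |y − 11| = |(y + 6) + (-17)| ≥ 17 − 17/2 = 17/2.
Hence |(-2y + 7)/(y - 11) + 19/17| < 15|y + 6|/(17·(17/2)) = (30/289)|y + 6|, which is < ε once |y + 6| < (289/30)ε.
Take δ = min(17/2, (289/30)ε). Then 0 < |y + 6| < δ forces both bounds, so |(-2y + 7)/(y - 11) + 19/17| < ε.

δ = min(17/2, (289/30)ε)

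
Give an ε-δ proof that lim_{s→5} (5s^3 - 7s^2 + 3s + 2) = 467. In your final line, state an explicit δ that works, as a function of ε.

δ = min(2, ε/464)

Suppose ε > 0. We want δ > 0 such that 0 < |s − 5| < δ implies |(5s^3 - 7s^2 + 3s + 2) − 467| < ε.
(5s^3 - 7s^2 + 3s + 2) − 467 = 5s^3 - 7s^2 + 3s - 465 = (s − 5)(5s^2 + 18s + 93).
So |(5s^3 - 7s^2 + 3s + 2) − 467| = |s − 5|·|5s^2 + 18s + 93|.
Require δ ≤ 2. Then |s − 5| < 2 gives |s| < 7, and by the triangle inequality |5s^2 + 18s + 93| ≤ 5·7^2 + 18·7 + 93 = 464.
Hence |(5s^3 - 7s^2 + 3s + 2) − 467| ≤ 464|s − 5| < ε provided |s − 5| < ε/464.
Take δ = min(2, ε/464). Then 0 < |s − 5| < δ gives both |s − 5| < 2 and |s − 5| < ε/464, so |(5s^3 - 7s^2 + 3s + 2) − 467| < ε.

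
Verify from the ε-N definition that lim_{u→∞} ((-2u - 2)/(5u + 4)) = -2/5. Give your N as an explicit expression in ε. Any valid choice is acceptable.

Let ε > 0. We seek N > 0 such that u > N implies |(-2u - 2)/(5u + 4) + 2/5| < ε.
(-2u - 2)/(5u + 4) + 2/5 = (5(-2u - 2) − (-2)(5u + 4)) / (5(5u + 4)) = -2/(5(5u + 4)).
For u > 0 we have 5u + 4 > 5u, so |(-2u - 2)/(5u + 4) + 2/5| = 2/(5(5u + 4)) < 2/(5·5u) = (2/25)/u.
Thus |(-2u - 2)/(5u + 4) + 2/5| < ε whenever u > (2/25)/ε.
Take N = (2/25)/ε. If u > N then |(-2u - 2)/(5u + 4) + 2/5| < (2/25)/u < ε.

N = (2/25)/ε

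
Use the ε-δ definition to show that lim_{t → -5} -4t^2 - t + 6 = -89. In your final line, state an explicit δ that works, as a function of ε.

δ = min(1, ε/43)

Let ε > 0 be given. We want δ > 0 such that 0 < |t + 5| < δ implies |(-4t^2 - t + 6) + 89| < ε.
(-4t^2 - t + 6) + 89 = -4t^2 - t + 95 = (t + 5)(-4t + 19).
So |(-4t^2 - t + 6) + 89| = |t + 5|·|-4t + 19|.
Require δ ≤ 1. Then |t + 5| < 1 gives |t| < 6, and by the triangle inequality |-4t + 19| ≤ 4·6 + 19 = 43.
Hence |(-4t^2 - t + 6) + 89| ≤ 43|t + 5| < ε provided |t + 5| < ε/43.
Choosing δ = min(1, ε/43) ensures both conditions, hence |(-4t^2 - t + 6) + 89| < ε.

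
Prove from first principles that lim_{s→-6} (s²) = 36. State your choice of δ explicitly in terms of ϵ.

Fix ϵ > 0. We seek δ > 0 with 0 < |s + 6| < δ ⇒ |s² − 36| < ϵ.
Factor: s² − 36 = (s + 6)(s - 6), so |s² − 36| = |s + 6|·|s - 6|.
Restrict δ ≤ 1. Then |s + 6| < 1 gives |s| < 7, so by the triangle inequality |s - 6| ≤ 7 + 6 = 13.
Hence |s² − 36| ≤ 13|s + 6|, which is < ϵ once |s + 6| < ϵ/13.
Take δ = min(1, ϵ/13). If 0 < |s + 6| < δ then both bounds hold and |s² − 36| ≤ 13|s + 6| < 13·(ϵ/13) = ϵ.

δ = min(1, ϵ/13)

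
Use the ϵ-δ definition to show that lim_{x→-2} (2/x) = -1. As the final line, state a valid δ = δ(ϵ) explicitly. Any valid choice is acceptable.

δ = min(1, ϵ)

Suppose ϵ > 0. We seek δ > 0 such that 0 < |x + 2| < δ implies |2/x + 1| < ϵ.
|2/x + 1| = 2·|-2 − x|/(2·|x|) = 2|x + 2|/(2|x|).
Restrict δ ≤ 1. Then |x + 2| < 1 gives |x| > 1, so 2|x| > 2.
Then |2/x + 1| < 2|x + 2|/2, which is < ϵ when |x + 2| < ϵ.
Take δ = min(1, ϵ). Then 0 < |x + 2| < δ gives both |x + 2| < 1 and |x + 2| < ϵ, so |2/x + 1| < ϵ.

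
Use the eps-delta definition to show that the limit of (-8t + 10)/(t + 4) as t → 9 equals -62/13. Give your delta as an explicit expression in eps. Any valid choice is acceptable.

delta = min(13/2, (169/84)eps)

Let eps > 0. We want delta > 0 with 0 < |t − 9| < delta ⇒ |(-8t + 10)/(t + 4) + 62/13| < eps.
Combining over a common denominator, (-8t + 10)/(t + 4) + 62/13 = [(-8t + 10)·13 − (-62)·(t + 4)] / [13·(t + 4)] = -42(t − 9) / (13(t + 4)).
So |(-8t + 10)/(t + 4) + 62/13| = 42|t − 9| / (13·|t + 4|).
Restrict delta ≤ 13/2. Then |t − 9| < 13/2 gives |t + 4| = |(t − 9) + 13| ≥ 13 − 13/2 = 13/2.
Hence |(-8t + 10)/(t + 4) + 62/13| < 42|t − 9|/(13·(13/2)) = (84/169)|t − 9|, which is < eps once |t − 9| < (169/84)eps.
Take delta = min(13/2, (169/84)eps). Then 0 < |t − 9| < delta forces both bounds, so |(-8t + 10)/(t + 4) + 62/13| < eps.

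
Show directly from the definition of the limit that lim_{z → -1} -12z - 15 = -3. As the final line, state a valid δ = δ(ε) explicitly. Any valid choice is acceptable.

Suppose ε > 0. We need δ > 0 so that 0 < |z + 1| < δ implies |(-12z - 15) + 3| < ε.
Since (-12z - 15) + 3 = -12(z + 1), we have |(-12z - 15) + 3| = 12|z + 1|.
So 12|z + 1| < ε exactly when |z + 1| < ε/12.
Take δ = ε/12. If 0 < |z + 1| < δ then |(-12z - 15) + 3| = 12|z + 1| < 12·(ε/12) = ε.

δ = ε/12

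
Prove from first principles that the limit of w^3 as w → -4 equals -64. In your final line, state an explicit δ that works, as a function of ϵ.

Let ϵ > 0 be given. We seek δ > 0 with 0 < |w + 4| < δ ⇒ |w^3 + 64| < ϵ.
Factor: w^3 + 64 = (w + 4)(w^2 - 4w + 16), so |w^3 + 64| = |w + 4|·|w^2 - 4w + 16|.
Restrict δ ≤ 1. Then |w + 4| < 1 gives |w| < 5, so by the triangle inequality |w^2 - 4w + 16| ≤ 5^2 + 4·5 + 16 = 61.
Hence |w^3 + 64| ≤ 61|w + 4|, which is < ϵ once |w + 4| < ϵ/61.
Take δ = min(1, ϵ/61). If 0 < |w + 4| < δ then both bounds hold and |w^3 + 64| ≤ 61|w + 4| < 61·(ϵ/61) = ϵ.

δ = min(1, ϵ/61)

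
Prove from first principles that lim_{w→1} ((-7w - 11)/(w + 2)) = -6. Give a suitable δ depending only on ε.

δ = min(3/2, (3/2)ε)

Let ε > 0. We want δ > 0 with 0 < |w − 1| < δ ⇒ |(-7w - 11)/(w + 2) + 6| < ε.
Combining over a common denominator, (-7w - 11)/(w + 2) + 6 = [(-7w - 11)·3 − (-18)·(w + 2)] / [3·(w + 2)] = -3(w − 1) / (3(w + 2)).
So |(-7w - 11)/(w + 2) + 6| = 3|w − 1| / (3·|w + 2|).
Require δ ≤ 3/2, so |w + 2| ≥ |3| − |w − 1| > 3 − 3/2 = 3/2.
Hence |(-7w - 11)/(w + 2) + 6| < 3|w − 1|/(3·(3/2)) = (2/3)|w − 1|, which is < ε once |w − 1| < (3/2)ε.
Take δ = min(3/2, (3/2)ε). Then 0 < |w − 1| < δ forces both bounds, so |(-7w - 11)/(w + 2) + 6| < ε.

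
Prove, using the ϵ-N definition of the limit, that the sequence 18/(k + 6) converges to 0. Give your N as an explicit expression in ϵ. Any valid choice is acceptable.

N = 18/ϵ

Let ϵ > 0 be given. For k ≥ 1, |18/(k + 6) − 0| = 18/(k + 6) ≤ 18/k.
We need 18/k < ϵ, i.e. k > 18/ϵ.
Take N = 18/ϵ. If k > N then |18/(k + 6)| ≤ 18/k < ϵ.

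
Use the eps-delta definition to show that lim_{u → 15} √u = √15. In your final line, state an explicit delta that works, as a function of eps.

delta = min(15, √15·eps)

Let eps > 0. We want delta > 0 such that 0 < |u − 15| < delta implies |√u − √15| < eps.
Rationalise: √u − √15 = (u − 15)/(√u + √15), so |√u − √15| = |u − 15|/(√u + √15).
Restrict delta ≤ 15 so that |u − 15| < 15 forces u > 0, and then √u + √15 > √15.
Hence |√u − √15| < |u − 15|/√15, which is < eps once |u − 15| < √15·eps.
Take delta = min(15, √15·eps). If 0 < |u − 15| < delta then u > 0 and |√u − √15| < |u − 15|/√15 < eps.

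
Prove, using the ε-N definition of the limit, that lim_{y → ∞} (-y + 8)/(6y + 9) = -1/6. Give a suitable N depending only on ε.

Let ε > 0. We seek N > 0 such that y > N implies |(-y + 8)/(6y + 9) + 1/6| < ε.
(-y + 8)/(6y + 9) + 1/6 = (6(-y + 8) − (-1)(6y + 9)) / (6(6y + 9)) = 57/(6(6y + 9)).
For y > 0 we have 6y + 9 > 6y, so |(-y + 8)/(6y + 9) + 1/6| = 57/(6(6y + 9)) < 57/(6·6y) = (19/12)/y.
Thus |(-y + 8)/(6y + 9) + 1/6| < ε whenever y > (19/12)/ε.
Take N = (19/12)/ε. If y > N then |(-y + 8)/(6y + 9) + 1/6| < (19/12)/y < ε.

N = (19/12)/ε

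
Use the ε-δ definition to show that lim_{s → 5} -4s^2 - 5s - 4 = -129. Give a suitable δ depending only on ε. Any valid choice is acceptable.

Let ε > 0 be given. We want δ > 0 such that 0 < |s − 5| < δ implies |(-4s^2 - 5s - 4) + 129| < ε.
(-4s^2 - 5s - 4) + 129 = -4s^2 - 5s + 125 = (s − 5)(-4s - 25).
So |(-4s^2 - 5s - 4) + 129| = |s − 5|·|-4s - 25|.
Require δ ≤ 1. Then |s − 5| < 1 gives |s| < 6, and by the triangle inequality |-4s - 25| ≤ 4·6 + 25 = 49.
Hence |(-4s^2 - 5s - 4) + 129| ≤ 49|s − 5| < ε provided |s − 5| < ε/49.
Choosing δ = min(1, ε/49) ensures both conditions, hence |(-4s^2 - 5s - 4) + 129| < ε.

δ = min(1, ε/49)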